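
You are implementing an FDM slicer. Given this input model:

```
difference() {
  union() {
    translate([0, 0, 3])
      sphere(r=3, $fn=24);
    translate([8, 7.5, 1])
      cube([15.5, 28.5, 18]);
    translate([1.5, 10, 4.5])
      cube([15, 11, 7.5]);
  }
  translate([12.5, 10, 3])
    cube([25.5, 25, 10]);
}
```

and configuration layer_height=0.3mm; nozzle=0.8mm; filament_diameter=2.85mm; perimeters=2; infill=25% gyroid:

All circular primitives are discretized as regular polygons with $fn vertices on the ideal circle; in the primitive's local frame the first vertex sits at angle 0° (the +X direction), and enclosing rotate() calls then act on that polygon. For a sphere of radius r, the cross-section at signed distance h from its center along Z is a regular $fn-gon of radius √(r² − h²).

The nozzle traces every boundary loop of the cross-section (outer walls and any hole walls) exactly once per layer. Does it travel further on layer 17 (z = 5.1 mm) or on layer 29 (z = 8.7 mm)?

layer 17 (z = 5.1 mm)

Layer 17 (z = 5.1): the r=3 sphere slices to a regular 24-gon of circumradius 2.142 (√(r²−h²) with h=2.1 from center) (perimeter = 2·24·2.142·sin(180°/24) = 13.42 mm); the cube at (8, 7.5) is present — its section is the full 15.5×28.5 rectangle (perimeter 88.00 mm); the cube at (1.5, 10) (footprint 15×11) is included at this height (perimeter 52.00 mm); Merging all regions: the regions partially overlap (shared area 93.50 mm²), so the edge portions inside another operand are dropped and the merged outline is re-measured after clipping — boundary = 114.42 mm; the cube at (12.5, 10) (footprint 25.5×25) is included at this height (perimeter 101.00 mm); After the difference (first − rest): starting from the result so far, the 25.5×25 cube at (12.5, 10) partially overlaps it — only the 275.00 mm² overlap (of its 637.50 mm²) is removed, clipping the outline — boundary = 136.42 mm. So its perimeter = 136.42 mm. Layer 29 (z = 8.7): the sphere is not intersected at this z (|z−center|=5.700 > r=3); the cube at (8, 7.5) (footprint 15.5×28.5) is included at this height (perimeter 88.00 mm); the cube at (1.5, 10) is present — its section is the full 15×11 rectangle (perimeter 52.00 mm); Combining (union): the regions partially overlap (shared area 93.50 mm²), so the edge portions inside another operand are dropped and the merged outline is re-measured after clipping — boundary = 101.00 mm; the cube at (12.5, 10) is present — its section is the full 25.5×25 rectangle (perimeter 101.00 mm); After the difference (first − rest): starting from the result so far, the 25.5×25 cube at (12.5, 10) partially overlaps it — only the 275.00 mm² overlap (of its 637.50 mm²) is removed, clipping the outline — boundary = 123.00 mm. So its perimeter = 123.00 mm. Layer 17 is larger (136.42 vs 123.00 mm).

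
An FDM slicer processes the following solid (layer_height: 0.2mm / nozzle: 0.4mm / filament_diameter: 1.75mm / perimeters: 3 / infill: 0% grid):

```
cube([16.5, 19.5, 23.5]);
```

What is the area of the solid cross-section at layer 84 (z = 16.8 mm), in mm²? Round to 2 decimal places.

321.75 mm²

At z = 16.8 mm: the 16.5×19.5 cube contributes its full rectangle (area 321.75 mm²). Overall, the cross-section is a single solid region. Net area = 321.75 mm².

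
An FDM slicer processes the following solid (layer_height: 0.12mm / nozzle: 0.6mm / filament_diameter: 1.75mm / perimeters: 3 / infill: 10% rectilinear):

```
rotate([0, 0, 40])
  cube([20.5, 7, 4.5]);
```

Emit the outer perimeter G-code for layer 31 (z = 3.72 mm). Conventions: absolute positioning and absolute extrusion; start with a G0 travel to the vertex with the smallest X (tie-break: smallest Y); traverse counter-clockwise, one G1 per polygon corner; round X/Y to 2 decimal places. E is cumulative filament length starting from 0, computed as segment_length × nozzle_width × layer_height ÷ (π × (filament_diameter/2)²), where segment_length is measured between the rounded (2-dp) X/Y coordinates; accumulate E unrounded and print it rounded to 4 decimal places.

At z = 3.72 mm: the cube (footprint 20.5×7) is included at this height; (whole slice rotated 40° about Z — lengths, areas and connectivity unchanged). The outline is a single polygon with 4 vertices. Extrusion per mm of travel: 0.6 × 0.12 / (π × 0.875²) = 0.029934. Accumulating E over each segment gives final E = 1.6462.

G0 X-4.50 Y5.36 Z3.72
G1 X0.00 Y0.00 E0.2095
G1 X15.70 Y13.18 E0.8231
G1 X11.20 Y18.54 E1.0326
G1 X-4.50 Y5.36 E1.6462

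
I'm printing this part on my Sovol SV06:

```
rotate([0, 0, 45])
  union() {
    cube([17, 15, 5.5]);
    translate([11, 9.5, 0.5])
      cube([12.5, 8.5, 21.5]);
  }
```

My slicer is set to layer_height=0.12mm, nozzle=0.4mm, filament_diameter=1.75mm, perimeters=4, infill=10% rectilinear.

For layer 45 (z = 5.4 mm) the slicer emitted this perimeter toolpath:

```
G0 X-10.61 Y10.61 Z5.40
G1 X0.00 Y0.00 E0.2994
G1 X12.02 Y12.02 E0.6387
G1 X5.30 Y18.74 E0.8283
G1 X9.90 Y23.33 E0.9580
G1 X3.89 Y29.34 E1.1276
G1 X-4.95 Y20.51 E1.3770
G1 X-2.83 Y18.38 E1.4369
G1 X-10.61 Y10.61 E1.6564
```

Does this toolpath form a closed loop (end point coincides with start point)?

yes

Start point (G0): (-10.61, 10.61). End point (last G1): the path returns to the start — closed.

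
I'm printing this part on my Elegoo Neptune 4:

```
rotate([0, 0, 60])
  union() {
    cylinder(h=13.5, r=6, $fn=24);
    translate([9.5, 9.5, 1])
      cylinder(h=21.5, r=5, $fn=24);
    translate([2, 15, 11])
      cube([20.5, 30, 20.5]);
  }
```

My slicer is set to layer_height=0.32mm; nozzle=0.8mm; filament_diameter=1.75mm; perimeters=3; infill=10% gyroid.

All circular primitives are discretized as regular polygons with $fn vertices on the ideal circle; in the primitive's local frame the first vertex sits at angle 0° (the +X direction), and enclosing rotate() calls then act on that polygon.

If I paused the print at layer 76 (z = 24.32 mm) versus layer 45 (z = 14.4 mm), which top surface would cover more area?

Layer 76 (z = 24.32): the cylinder is absent (z outside [0, 13.5]); the cylinder at (9.5, 9.5) is absent (z outside [1, 22.5]); the 20.5×30 cube at (2, 15) contributes its full rectangle (area 615.00 mm²); Taking the union: only the 20.5×30 cube at (2, 15) is present, so the union is just that shape — area = 615.00 mm²; (whole slice rotated 60° about Z — lengths, areas and connectivity unchanged). So its area = 615.00 mm². Layer 45 (z = 14.4): the cylinder does not reach this height (z outside [0, 13.5]); the r=5 cylinder at (9.5, 9.5) contributes a regular 24-gon of circumradius 5 (area = (24/2)·5.000²·sin(360°/24) = 77.65 mm²); the cube at (2, 15) is present — its section is the full 20.5×30 rectangle (area 615.00 mm²); Combining (union): the 2 present regions are separate (no shared area or edge), so areas and boundary lengths simply add and each stays a separate island — area = 692.65 mm²; (whole slice rotated 60° about Z — lengths, areas and connectivity unchanged). So its area = 692.65 mm². Layer 45 is larger (692.65 vs 615.00 mm²).

layer 45 (z = 14.4 mm)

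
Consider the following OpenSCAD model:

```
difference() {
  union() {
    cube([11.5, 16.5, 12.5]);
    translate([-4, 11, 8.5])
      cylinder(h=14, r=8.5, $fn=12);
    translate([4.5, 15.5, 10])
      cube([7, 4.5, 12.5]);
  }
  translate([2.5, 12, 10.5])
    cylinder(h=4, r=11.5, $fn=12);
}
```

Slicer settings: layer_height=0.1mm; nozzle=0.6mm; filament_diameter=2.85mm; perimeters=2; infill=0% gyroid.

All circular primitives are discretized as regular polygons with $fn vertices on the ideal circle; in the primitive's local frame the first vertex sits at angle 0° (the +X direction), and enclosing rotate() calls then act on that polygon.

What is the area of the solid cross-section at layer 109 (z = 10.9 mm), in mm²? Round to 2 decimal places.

71.93 mm²

At z = 10.9 mm: the cube is present — its section is the full 11.5×16.5 rectangle (area 189.75 mm²); the r=8.5 cylinder at (-4, 11) gives a regular 12-gon of circumradius 8.5 (constant along its height) (area = (12/2)·8.500²·sin(360°/12) = 216.75 mm²); the cube at (4.5, 15.5) is present — its section is the full 7×4.5 rectangle (area 31.50 mm²); Taking the union: the regions partially overlap — summed areas 438.00 mm² minus the doubly-counted overlap 49.46 mm² gives 388.54 mm² — area = 388.54 mm²; the r=11.5 cylinder at (2.5, 12) contributes a regular 12-gon of circumradius 11.5 (area = (12/2)·11.500²·sin(360°/12) = 396.75 mm²); Taking the first minus the rest: starting from the result so far (388.54 mm²), the r=11.5 cylinder at (2.5, 12) partially overlaps it — only the 316.61 mm² overlap (of its 396.75 mm²) is removed, clipping the outline — area = 71.93 mm². Overall, the cross-section has 3 separate islands. Net area = 71.93 mm².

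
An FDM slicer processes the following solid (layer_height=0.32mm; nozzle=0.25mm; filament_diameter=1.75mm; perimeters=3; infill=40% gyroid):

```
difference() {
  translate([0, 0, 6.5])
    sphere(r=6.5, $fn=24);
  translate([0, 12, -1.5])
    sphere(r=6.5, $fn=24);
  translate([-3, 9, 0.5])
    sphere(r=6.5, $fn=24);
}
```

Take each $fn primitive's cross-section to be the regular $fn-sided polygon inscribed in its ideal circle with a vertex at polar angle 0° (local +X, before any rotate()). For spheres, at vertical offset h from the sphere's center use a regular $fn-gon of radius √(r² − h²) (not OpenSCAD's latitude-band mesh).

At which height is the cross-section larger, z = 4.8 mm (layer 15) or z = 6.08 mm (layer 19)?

layer 19 (z = 6.08 mm)

Layer 15 (z = 4.8): the r=6.5 sphere contributes a regular 24-gon of circumradius √(6.5²−1.7²) = 6.274 (area = (24/2)·6.274²·sin(360°/24) = 122.25 mm²); the sphere at (0, 12): section is a regular 24-gon, circumradius = √(r²−h²) = √(6.5²−6.3²) = 1.600 (area = (24/2)·1.600²·sin(360°/24) = 7.95 mm²); the r=6.5 sphere at (-3, 9) slices to a regular 24-gon of circumradius 4.874 (√(r²−h²) with h=4.3 from center) (area = (24/2)·4.874²·sin(360°/24) = 73.79 mm²); Subtracting the remaining from the first: starting from the r=6.5 sphere (122.25 mm²), the r=6.5 sphere at (0, 12) misses the remaining region (no effect); the r=6.5 sphere at (-3, 9) partially overlaps it — only the 6.14 mm² overlap (of its 73.79 mm²) is removed, clipping the outline — area = 116.10 mm². So its area = 116.10 mm². Layer 19 (z = 6.08): the sphere: section is a regular 24-gon, circumradius = √(r²−h²) = √(6.5²−0.42²) = 6.486 (area = (24/2)·6.486²·sin(360°/24) = 130.67 mm²); the sphere at (0, 12) does not reach this height (|z−center|=7.580 > r=6.5); the r=6.5 sphere at (-3, 9) slices to a regular 24-gon of circumradius 3.334 (√(r²−h²) with h=5.58 from center) (area = (24/2)·3.334²·sin(360°/24) = 34.52 mm²); Taking the first minus the rest: starting from the r=6.5 sphere (130.67 mm²), the r=6.5 sphere at (-3, 9) partially overlaps it — only the 0.40 mm² overlap (of its 34.52 mm²) is removed, clipping the outline — area = 130.27 mm². So its area = 130.27 mm². Layer 19 is larger (130.27 vs 116.10 mm²).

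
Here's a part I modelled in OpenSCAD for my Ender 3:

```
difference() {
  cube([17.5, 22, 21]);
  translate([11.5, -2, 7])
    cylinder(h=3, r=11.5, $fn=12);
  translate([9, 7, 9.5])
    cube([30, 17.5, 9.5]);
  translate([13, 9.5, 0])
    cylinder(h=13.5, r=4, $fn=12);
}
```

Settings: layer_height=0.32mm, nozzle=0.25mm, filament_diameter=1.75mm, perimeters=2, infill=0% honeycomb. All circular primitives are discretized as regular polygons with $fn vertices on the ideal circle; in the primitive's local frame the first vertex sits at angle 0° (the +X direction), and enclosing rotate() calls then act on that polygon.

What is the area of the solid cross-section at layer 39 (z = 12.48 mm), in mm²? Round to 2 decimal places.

251.64 mm²

At z = 12.48 mm: the 17.5×22 cube contributes its full rectangle (area 385.00 mm²); the cylinder at (11.5, -2) is not intersected at this z (z outside [7, 10]); the cube at (9, 7) (footprint 30×17.5) is included at this height (area 525.00 mm²); the r=4 cylinder at (13, 9.5) gives a regular 12-gon of circumradius 4 (constant along its height) (area = (12/2)·4.000²·sin(360°/12) = 48.00 mm²); Taking the first minus the rest: starting from the 17.5×22 cube (385.00 mm²), the 30×17.5 cube at (9, 7) partially overlaps it — only the 127.50 mm² overlap (of its 525.00 mm²) is removed, clipping the outline; the r=4 cylinder at (13, 9.5) partially overlaps it — only the 5.86 mm² overlap (of its 48.00 mm²) is removed, clipping the outline — area = 251.64 mm². Overall, the cross-section is a single solid region. Net area = 251.64 mm².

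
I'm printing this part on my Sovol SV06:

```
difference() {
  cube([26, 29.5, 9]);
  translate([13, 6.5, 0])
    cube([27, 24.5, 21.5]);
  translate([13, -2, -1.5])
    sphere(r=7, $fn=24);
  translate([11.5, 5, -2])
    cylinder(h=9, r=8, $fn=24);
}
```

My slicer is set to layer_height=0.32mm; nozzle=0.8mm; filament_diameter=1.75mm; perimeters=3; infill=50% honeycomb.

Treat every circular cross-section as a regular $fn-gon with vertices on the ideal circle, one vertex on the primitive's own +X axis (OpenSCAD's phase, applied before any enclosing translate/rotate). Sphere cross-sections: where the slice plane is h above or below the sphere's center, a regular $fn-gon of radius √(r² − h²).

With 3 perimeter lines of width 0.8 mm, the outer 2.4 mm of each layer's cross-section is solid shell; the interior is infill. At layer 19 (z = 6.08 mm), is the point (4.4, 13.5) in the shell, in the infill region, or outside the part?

infill

At z = 6.08 mm: the cube (footprint 26×29.5) is included at this height; the cube at (13, 6.5) is present — its section is the full 27×24.5 rectangle; the sphere at (13, -2) is not intersected at this z (|z−center|=7.580 > r=7); the cylinder at (11.5, 5): section is a regular 24-gon, circumradius r=8; Subtracting the remaining from the first: starting from the 26×29.5 cube, the 27×24.5 cube at (13, 6.5) partially overlaps it — only the 299.00 mm² overlap (of its 661.50 mm²) is removed, clipping the outline; the r=8 cylinder at (11.5, 5) partially overlaps it — only the 145.08 mm² overlap (of its 198.77 mm²) is removed, clipping the outline — 2 connected regions. Overall, the cross-section has 2 separate islands. The nearest boundary edge runs (7.50, 11.93)→(5.84, 10.66); distance from the point to it = 3.13 mm. (Shell/infill is judged within the island containing the point — the largest one.) The point is inside the cross-section and 3.13 mm from the nearest boundary — more than the 2.4 mm shell width (3 × 0.8), so it's in the infill interior.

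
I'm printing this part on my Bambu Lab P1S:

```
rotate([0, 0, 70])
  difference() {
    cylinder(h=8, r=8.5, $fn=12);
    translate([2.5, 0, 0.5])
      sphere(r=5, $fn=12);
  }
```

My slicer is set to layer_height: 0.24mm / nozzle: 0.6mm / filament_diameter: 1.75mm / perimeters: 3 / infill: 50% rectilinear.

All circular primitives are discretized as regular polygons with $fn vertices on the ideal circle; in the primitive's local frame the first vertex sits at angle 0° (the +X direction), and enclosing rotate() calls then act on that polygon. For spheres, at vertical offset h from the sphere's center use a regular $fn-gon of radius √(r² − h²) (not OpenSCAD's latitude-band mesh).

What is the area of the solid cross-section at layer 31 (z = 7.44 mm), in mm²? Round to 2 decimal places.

216.75 mm²

At z = 7.44 mm: the r=8.5 cylinder gives a regular 12-gon of circumradius 8.5 (constant along its height) (area = (12/2)·8.500²·sin(360°/12) = 216.75 mm²); the sphere at (2.5, 0) does not reach this height (|z−center|=6.940 > r=5); After the difference (first − rest): none of the subtracted shapes is present at this height, so the r=8.5 cylinder is unchanged — area = 216.75 mm²; (whole slice rotated 70° about Z — lengths, areas and connectivity unchanged). Overall, the cross-section is a single solid region. Net area = 216.75 mm².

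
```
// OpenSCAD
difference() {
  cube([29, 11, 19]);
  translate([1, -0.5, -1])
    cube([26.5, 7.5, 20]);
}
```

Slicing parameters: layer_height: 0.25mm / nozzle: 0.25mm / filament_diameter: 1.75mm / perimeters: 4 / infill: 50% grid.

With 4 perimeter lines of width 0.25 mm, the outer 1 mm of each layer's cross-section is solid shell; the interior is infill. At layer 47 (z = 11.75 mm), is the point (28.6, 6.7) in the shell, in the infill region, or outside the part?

shell

At z = 11.75 mm: the 29×11 cube contributes its full rectangle; the cube at (1, -0.5) (footprint 26.5×7.5) is included at this height; Taking the first minus the rest: starting from the 29×11 cube, the 26.5×7.5 cube at (1, -0.5) partially overlaps it — only the 185.50 mm² overlap (of its 198.75 mm²) is removed, clipping the outline — 1 connected region. Overall, the cross-section is a single solid region. The nearest boundary edge runs (29.00, 11.00)→(29.00, 0.00); distance from the point to it = 0.40 mm. The point is inside the cross-section, 0.40 mm from the nearest boundary — within the 1 mm shell band (4 × 0.25).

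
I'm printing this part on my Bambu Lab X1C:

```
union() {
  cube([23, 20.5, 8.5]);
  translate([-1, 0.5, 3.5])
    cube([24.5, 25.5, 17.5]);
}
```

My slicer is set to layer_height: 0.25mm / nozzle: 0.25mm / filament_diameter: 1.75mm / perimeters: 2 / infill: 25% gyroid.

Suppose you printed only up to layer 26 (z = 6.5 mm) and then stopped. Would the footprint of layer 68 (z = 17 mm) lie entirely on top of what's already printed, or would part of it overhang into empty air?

Compare the two slices. At z = 6.5: the cube (footprint 23×20.5) is included at this height (area 471.50 mm²); the cube at (-1, 0.5) is present — its section is the full 24.5×25.5 rectangle (area 624.75 mm²); Taking the union: the regions partially overlap — summed areas 1096.25 mm² minus the doubly-counted overlap 460.00 mm² gives 636.25 mm² — area = 636.25 mm². At z = 17: the cube is not intersected at this z (z outside [0, 8.5]); the cube at (-1, 0.5) is present — its section is the full 24.5×25.5 rectangle (area 624.75 mm²); Taking the union: only the 24.5×25.5 cube at (-1, 0.5) is present, so the union is just that shape — area = 624.75 mm². Checking containment: the cross-section at z = 17 is a subset of the cross-section at z = 6.5.

entirely on top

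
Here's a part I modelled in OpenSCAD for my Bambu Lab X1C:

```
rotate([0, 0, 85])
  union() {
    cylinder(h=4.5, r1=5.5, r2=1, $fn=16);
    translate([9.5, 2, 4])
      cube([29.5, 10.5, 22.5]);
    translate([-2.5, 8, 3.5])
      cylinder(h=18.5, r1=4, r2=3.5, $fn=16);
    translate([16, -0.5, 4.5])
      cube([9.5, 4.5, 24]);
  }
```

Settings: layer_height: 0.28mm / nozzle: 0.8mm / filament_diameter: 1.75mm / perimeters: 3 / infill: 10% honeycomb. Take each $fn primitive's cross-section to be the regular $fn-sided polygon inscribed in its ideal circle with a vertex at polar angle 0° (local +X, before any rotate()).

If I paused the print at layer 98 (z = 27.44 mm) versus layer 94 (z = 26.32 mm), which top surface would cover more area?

Layer 98 (z = 27.44): the cone is absent (z outside [0, 4.5]); the cube at (9.5, 2) is not intersected at this z (z outside [4, 26.5]); the cone at (-2.5, 8) is absent (z outside [3.5, 22]); the cube at (16, -0.5) is present — its section is the full 9.5×4.5 rectangle (area 42.75 mm²); Taking the union: only the 9.5×4.5 cube at (16, -0.5) is present, so the union is just that shape — area = 42.75 mm²; (rotated 85° about Z; rotation is an isometry so areas/perimeters/island counts are preserved). So its area = 42.75 mm². Layer 94 (z = 26.32): the cone does not reach this height (z outside [0, 4.5]); the cube at (9.5, 2) (footprint 29.5×10.5) is included at this height (area 309.75 mm²); the cone at (-2.5, 8) is absent (z outside [3.5, 22]); the cube at (16, -0.5) is present — its section is the full 9.5×4.5 rectangle (area 42.75 mm²); Combining (union): the regions partially overlap — summed areas 352.50 mm² minus the doubly-counted overlap 19.00 mm² gives 333.50 mm² — area = 333.50 mm²; (whole slice rotated 85° about Z — lengths, areas and connectivity unchanged). So its area = 333.50 mm². Layer 94 is larger (333.50 vs 42.75 mm²).

layer 94 (z = 26.32 mm)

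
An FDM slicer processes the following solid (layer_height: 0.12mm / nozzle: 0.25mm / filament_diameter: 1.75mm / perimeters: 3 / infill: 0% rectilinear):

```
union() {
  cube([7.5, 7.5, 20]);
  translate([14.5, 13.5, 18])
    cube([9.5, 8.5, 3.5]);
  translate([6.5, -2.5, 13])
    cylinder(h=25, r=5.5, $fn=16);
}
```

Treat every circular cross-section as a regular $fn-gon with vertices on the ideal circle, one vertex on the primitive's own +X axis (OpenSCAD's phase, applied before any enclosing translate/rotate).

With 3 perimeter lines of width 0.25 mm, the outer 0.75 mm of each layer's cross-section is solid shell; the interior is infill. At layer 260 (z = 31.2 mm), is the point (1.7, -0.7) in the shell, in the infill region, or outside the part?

shell

At z = 31.2 mm: the cube does not reach this height (z outside [0, 20]); the cube at (14.5, 13.5) is absent (z outside [18, 21.5]); the r=5.5 cylinder at (6.5, -2.5) gives a regular 16-gon of circumradius 5.5 (constant along its height); Taking the union: only the r=5.5 cylinder at (6.5, -2.5) is present, so the union is just that shape — 1 connected region. Overall, the cross-section is a single solid region. The nearest boundary edge runs (1.42, -0.40)→(1.00, -2.50); distance from the point to it = 0.34 mm. The point is inside the cross-section, 0.34 mm from the nearest boundary — within the 0.75 mm shell band (3 × 0.25).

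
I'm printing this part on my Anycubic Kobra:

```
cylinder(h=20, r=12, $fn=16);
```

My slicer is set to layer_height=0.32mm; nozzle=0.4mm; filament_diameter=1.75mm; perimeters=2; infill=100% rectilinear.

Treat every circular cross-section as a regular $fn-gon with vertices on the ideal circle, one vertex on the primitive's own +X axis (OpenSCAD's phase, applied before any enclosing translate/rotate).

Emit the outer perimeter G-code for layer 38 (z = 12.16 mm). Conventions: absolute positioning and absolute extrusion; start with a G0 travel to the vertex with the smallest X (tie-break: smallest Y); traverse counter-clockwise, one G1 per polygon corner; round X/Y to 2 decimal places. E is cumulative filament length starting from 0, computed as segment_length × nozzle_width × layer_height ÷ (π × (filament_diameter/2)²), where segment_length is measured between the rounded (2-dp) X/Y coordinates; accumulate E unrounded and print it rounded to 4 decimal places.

G0 X-12.00 Y0.00 Z12.16
G1 X-11.09 Y-4.59 E0.2490
G1 X-8.49 Y-8.49 E0.4985
G1 X-4.59 Y-11.09 E0.7479
G1 X0.00 Y-12.00 E0.9969
G1 X4.59 Y-11.09 E1.2459
G1 X8.49 Y-8.49 E1.4954
G1 X11.09 Y-4.59 E1.7448
G1 X12.00 Y0.00 E1.9938
G1 X11.09 Y4.59 E2.2428
G1 X8.49 Y8.49 E2.4923
G1 X4.59 Y11.09 E2.7417
G1 X0.00 Y12.00 E2.9907
G1 X-4.59 Y11.09 E3.2397
G1 X-8.49 Y8.49 E3.4892
G1 X-11.09 Y4.59 E3.7386
G1 X-12.00 Y0.00 E3.9876

At z = 12.16 mm: the cylinder: section is a regular 16-gon, circumradius r=12. The outline is a single polygon with 16 vertices. Extrusion per mm of travel: 0.4 × 0.32 / (π × 0.875²) = 0.053216. Accumulating E over each segment gives final E = 3.9876.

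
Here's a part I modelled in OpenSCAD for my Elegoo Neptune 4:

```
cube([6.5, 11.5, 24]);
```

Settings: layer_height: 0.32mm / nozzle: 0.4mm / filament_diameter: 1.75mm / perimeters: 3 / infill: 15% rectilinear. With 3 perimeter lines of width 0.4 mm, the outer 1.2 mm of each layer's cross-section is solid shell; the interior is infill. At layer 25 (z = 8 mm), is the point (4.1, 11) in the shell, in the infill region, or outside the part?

shell

At z = 8 mm: the 6.5×11.5 cube contributes its full rectangle. Overall, the cross-section is a single solid region. The nearest boundary edge runs (6.50, 11.50)→(0.00, 11.50); distance from the point to it = 0.50 mm. The point is inside the cross-section, 0.50 mm from the nearest boundary — within the 1.2 mm shell band (3 × 0.4).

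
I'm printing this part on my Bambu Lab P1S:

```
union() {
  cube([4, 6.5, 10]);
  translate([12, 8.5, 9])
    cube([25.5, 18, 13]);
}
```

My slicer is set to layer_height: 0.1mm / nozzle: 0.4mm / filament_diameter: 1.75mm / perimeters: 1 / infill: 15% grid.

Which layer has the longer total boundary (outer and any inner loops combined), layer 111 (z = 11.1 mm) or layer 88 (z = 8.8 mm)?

Layer 111 (z = 11.1): the cube is not intersected at this z (z outside [0, 10]); the cube at (12, 8.5) is present — its section is the full 25.5×18 rectangle (perimeter 87.00 mm); Taking the union: only the 25.5×18 cube at (12, 8.5) is present, so the union is just that shape — boundary = 87.00 mm. So its perimeter = 87.00 mm. Layer 88 (z = 8.8): the 4×6.5 cube contributes its full rectangle (perimeter 21.00 mm); the cube at (12, 8.5) is not intersected at this z (z outside [9, 22]); Combining (union): only the 4×6.5 cube is present, so the union is just that shape — boundary = 21.00 mm. So its perimeter = 21.00 mm. Layer 111 is larger (87.00 vs 21.00 mm).

layer 111 (z = 11.1 mm)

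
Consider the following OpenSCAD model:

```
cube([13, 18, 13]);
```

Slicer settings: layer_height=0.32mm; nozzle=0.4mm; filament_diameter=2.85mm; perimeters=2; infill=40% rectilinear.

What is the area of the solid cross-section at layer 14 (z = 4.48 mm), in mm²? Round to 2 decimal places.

At z = 4.48 mm: the cube is present — its section is the full 13×18 rectangle (area 234.00 mm²). Overall, the cross-section is a single solid region. Net area = 234.00 mm².

234.00 mm²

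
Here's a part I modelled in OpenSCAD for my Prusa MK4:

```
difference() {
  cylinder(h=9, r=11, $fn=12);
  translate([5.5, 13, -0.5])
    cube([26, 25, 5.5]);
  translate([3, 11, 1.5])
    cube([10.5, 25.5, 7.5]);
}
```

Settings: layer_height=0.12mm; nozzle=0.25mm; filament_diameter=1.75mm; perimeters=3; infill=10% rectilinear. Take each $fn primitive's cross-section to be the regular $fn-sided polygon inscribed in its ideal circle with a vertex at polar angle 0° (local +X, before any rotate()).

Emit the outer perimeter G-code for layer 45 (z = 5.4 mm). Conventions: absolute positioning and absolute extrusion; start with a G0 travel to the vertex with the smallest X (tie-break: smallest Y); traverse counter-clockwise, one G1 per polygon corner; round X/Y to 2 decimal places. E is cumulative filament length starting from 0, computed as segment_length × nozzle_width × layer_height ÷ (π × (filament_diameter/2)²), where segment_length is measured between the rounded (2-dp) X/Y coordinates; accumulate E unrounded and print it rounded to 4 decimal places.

G0 X-11.00 Y0.00 Z5.40
G1 X-9.53 Y-5.50 E0.0710
G1 X-5.50 Y-9.53 E0.1421
G1 X0.00 Y-11.00 E0.2131
G1 X5.50 Y-9.53 E0.2841
G1 X9.53 Y-5.50 E0.3552
G1 X11.00 Y0.00 E0.4262
G1 X9.53 Y5.50 E0.4972
G1 X5.50 Y9.53 E0.5683
G1 X0.00 Y11.00 E0.6393
G1 X-5.50 Y9.53 E0.7103
G1 X-9.53 Y5.50 E0.7814
G1 X-11.00 Y0.00 E0.8524

At z = 5.4 mm: the r=11 cylinder gives a regular 12-gon of circumradius 11 (constant along its height); the cube at (5.5, 13) is not intersected at this z (z outside [-0.5, 5]); the cube at (3, 11) (footprint 10.5×25.5) is included at this height; Subtracting the remaining from the first: starting from the r=11 cylinder, the 10.5×25.5 cube at (3, 11) misses the remaining region (no effect) — 1 connected region. The outline is a single polygon with 12 vertices. Extrusion per mm of travel: 0.25 × 0.12 / (π × 0.875²) = 0.012473. Accumulating E over each segment gives final E = 0.8524.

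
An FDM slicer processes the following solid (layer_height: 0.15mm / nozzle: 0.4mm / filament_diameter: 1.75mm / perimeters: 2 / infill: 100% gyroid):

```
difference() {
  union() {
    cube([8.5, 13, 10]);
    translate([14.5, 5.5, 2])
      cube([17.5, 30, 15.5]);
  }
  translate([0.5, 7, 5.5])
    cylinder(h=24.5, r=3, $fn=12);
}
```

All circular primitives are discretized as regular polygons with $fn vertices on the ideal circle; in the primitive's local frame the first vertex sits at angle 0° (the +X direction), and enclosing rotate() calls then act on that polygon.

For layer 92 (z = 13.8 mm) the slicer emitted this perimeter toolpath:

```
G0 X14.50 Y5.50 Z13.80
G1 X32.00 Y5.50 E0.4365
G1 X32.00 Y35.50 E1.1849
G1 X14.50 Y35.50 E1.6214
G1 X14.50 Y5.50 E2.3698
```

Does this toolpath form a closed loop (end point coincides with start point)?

Start point (G0): (14.50, 5.50). End point (last G1): the path returns to the start — closed.

yes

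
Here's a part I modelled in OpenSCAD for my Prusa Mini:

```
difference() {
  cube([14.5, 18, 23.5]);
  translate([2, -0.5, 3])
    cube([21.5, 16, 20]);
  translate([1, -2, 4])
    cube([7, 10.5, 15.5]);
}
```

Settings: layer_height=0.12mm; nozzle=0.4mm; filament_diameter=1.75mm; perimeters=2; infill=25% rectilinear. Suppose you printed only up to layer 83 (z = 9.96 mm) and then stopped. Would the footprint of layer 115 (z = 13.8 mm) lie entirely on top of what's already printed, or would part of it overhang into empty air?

Compare the two slices. At z = 9.96: the cube (footprint 14.5×18) is included at this height (area 261.00 mm²); the 21.5×16 cube at (2, -0.5) contributes its full rectangle (area 344.00 mm²); the cube at (1, -2) (footprint 7×10.5) is included at this height (area 73.50 mm²); After the difference (first − rest): starting from the 14.5×18 cube (261.00 mm²), the 21.5×16 cube at (2, -0.5) partially overlaps it — only the 193.75 mm² overlap (of its 344.00 mm²) is removed, clipping the outline; the 7×10.5 cube at (1, -2) partially overlaps it — only the 8.50 mm² overlap (of its 73.50 mm²) is removed, clipping the outline — area = 58.75 mm². At z = 13.8: the cube is present — its section is the full 14.5×18 rectangle (area 261.00 mm²); the cube at (2, -0.5) (footprint 21.5×16) is included at this height (area 344.00 mm²); the cube at (1, -2) (footprint 7×10.5) is included at this height (area 73.50 mm²); Subtracting the remaining from the first: starting from the 14.5×18 cube (261.00 mm²), the 21.5×16 cube at (2, -0.5) partially overlaps it — only the 193.75 mm² overlap (of its 344.00 mm²) is removed, clipping the outline; the 7×10.5 cube at (1, -2) partially overlaps it — only the 8.50 mm² overlap (of its 73.50 mm²) is removed, clipping the outline — area = 58.75 mm². Checking containment: the cross-section at z = 13.8 is a subset of the cross-section at z = 9.96.

entirely on top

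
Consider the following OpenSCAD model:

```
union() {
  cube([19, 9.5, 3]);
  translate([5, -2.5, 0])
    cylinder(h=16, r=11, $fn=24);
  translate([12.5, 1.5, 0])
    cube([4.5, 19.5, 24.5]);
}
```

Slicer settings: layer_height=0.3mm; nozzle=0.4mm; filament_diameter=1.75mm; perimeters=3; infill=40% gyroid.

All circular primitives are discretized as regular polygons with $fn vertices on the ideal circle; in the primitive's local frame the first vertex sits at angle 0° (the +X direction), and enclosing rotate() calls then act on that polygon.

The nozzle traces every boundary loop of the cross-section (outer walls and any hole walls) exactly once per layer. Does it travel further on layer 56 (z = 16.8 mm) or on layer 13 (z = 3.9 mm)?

Layer 56 (z = 16.8): the cube does not reach this height (z outside [0, 3]); the cylinder at (5, -2.5) is absent (z outside [0, 16]); the cube at (12.5, 1.5) (footprint 4.5×19.5) is included at this height (perimeter 48.00 mm); Taking the union: only the 4.5×19.5 cube at (12.5, 1.5) is present, so the union is just that shape — boundary = 48.00 mm. So its perimeter = 48.00 mm. Layer 13 (z = 3.9): the cube is absent (z outside [0, 3]); the r=11 cylinder at (5, -2.5) contributes a regular 24-gon of circumradius 11 (perimeter = 2·24·11.000·sin(180°/24) = 68.92 mm); the cube at (12.5, 1.5) is present — its section is the full 4.5×19.5 rectangle (perimeter 48.00 mm); Combining (union): the regions partially overlap (shared area 6.16 mm²), so the edge portions inside another operand are dropped and the merged outline is re-measured after clipping — boundary = 105.43 mm. So its perimeter = 105.43 mm. Layer 13 is larger (105.43 vs 48.00 mm).

layer 13 (z = 3.9 mm)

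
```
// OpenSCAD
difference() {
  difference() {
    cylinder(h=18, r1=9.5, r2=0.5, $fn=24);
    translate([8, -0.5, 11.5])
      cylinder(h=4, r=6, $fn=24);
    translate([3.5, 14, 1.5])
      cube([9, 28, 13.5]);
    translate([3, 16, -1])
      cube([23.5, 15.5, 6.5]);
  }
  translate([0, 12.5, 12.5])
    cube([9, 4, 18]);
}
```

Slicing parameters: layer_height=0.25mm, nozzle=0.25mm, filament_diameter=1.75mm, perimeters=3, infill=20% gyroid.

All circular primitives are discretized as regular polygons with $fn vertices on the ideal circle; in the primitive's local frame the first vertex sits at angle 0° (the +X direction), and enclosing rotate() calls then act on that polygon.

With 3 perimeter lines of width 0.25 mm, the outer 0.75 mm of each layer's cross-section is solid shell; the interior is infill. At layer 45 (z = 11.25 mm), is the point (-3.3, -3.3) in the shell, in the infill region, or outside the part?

At z = 11.25 mm: the cone contributes a regular 24-gon of circumradius 3.875 (interpolated between r1=9.5 and r2=0.5 at t=0.625); the cylinder at (8, -0.5) is not intersected at this z (z outside [11.5, 15.5]); the cube at (3.5, 14) is present — its section is the full 9×28 rectangle; the cube at (3, 16) is not intersected at this z (z outside [-1, 5.5]); Taking the first minus the rest: starting from the cone, the 9×28 cube at (3.5, 14) misses the remaining region (no effect) — 1 connected region; the cube at (0, 12.5) is not intersected at this z (z outside [12.5, 30.5]); Subtracting the remaining from the first: none of the subtracted shapes is present at this height, so the result so far is unchanged — 1 connected region. Overall, the cross-section is a single solid region. The nearest boundary edge runs (-1.94, -3.36)→(-2.74, -2.74); distance from the point to it = 0.79 mm. The point is not inside any of the regions above, so it lies outside the cross-section (0.79 mm from the nearest boundary).

outside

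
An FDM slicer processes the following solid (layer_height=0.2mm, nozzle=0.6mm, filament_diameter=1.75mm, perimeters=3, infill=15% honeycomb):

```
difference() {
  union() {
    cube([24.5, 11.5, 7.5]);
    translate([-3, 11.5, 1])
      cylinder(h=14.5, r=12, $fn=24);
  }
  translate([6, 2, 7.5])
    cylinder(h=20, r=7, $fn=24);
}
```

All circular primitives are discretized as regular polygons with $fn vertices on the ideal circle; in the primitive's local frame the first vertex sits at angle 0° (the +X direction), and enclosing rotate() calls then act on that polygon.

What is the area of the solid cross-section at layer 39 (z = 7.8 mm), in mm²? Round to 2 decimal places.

At z = 7.8 mm: the cube does not reach this height (z outside [0, 7.5]); the cylinder at (-3, 11.5): section is a regular 24-gon, circumradius r=12 (area = (24/2)·12.000²·sin(360°/24) = 447.24 mm²); Combining (union): only the r=12 cylinder at (-3, 11.5) is present, so the union is just that shape — area = 447.24 mm²; the cylinder at (6, 2): section is a regular 24-gon, circumradius r=7 (area = (24/2)·7.000²·sin(360°/24) = 152.19 mm²); Taking the first minus the rest: starting from that combined region (447.24 mm²), the r=7 cylinder at (6, 2) partially overlaps it — only the 51.64 mm² overlap (of its 152.19 mm²) is removed, clipping the outline — area = 395.60 mm². Overall, the cross-section is a single solid region. Net area = 395.60 mm².

395.60 mm²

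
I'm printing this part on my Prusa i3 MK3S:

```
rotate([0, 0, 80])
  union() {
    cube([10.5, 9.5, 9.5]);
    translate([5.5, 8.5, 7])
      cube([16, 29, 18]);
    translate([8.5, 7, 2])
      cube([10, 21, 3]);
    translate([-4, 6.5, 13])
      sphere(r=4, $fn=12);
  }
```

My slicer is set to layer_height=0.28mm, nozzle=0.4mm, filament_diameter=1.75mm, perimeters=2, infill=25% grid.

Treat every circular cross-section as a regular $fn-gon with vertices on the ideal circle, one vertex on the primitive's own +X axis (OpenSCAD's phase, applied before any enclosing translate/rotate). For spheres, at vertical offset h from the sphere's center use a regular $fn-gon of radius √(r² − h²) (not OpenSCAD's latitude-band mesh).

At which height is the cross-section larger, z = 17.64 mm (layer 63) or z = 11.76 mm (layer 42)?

Layer 63 (z = 17.64): the cube does not reach this height (z outside [0, 9.5]); the cube at (5.5, 8.5) is present — its section is the full 16×29 rectangle (area 464.00 mm²); the cube at (8.5, 7) is not intersected at this z (z outside [2, 5]); the sphere at (-4, 6.5) is not intersected at this z (|z−center|=4.640 > r=4); Taking the union: only the 16×29 cube at (5.5, 8.5) is present, so the union is just that shape — area = 464.00 mm²; (rotated 80° about Z; rotation is an isometry so areas/perimeters/island counts are preserved). So its area = 464.00 mm². Layer 42 (z = 11.76): the cube is not intersected at this z (z outside [0, 9.5]); the 16×29 cube at (5.5, 8.5) contributes its full rectangle (area 464.00 mm²); the cube at (8.5, 7) is not intersected at this z (z outside [2, 5]); the sphere at (-4, 6.5): section is a regular 12-gon, circumradius = √(r²−h²) = √(4²−1.24²) = 3.803 (area = (12/2)·3.803²·sin(360°/12) = 43.39 mm²); Taking the union: the 2 present regions are separate (no shared area or edge), so areas and boundary lengths simply add and each stays a separate island — area = 507.39 mm²; (rotated 80° about Z; rotation is an isometry so areas/perimeters/island counts are preserved). So its area = 507.39 mm². Layer 42 is larger (507.39 vs 464.00 mm²).

layer 42 (z = 11.76 mm)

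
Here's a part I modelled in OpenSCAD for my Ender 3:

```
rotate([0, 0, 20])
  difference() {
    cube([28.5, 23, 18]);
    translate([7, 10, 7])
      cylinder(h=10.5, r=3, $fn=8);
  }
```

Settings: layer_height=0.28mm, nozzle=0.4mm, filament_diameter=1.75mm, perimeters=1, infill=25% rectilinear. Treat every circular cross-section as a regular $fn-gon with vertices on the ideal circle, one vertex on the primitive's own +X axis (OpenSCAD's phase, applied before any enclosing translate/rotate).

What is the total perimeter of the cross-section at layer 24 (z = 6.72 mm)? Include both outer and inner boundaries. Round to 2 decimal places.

At z = 6.72 mm: the cube is present — its section is the full 28.5×23 rectangle (perimeter 103.00 mm); the cylinder at (7, 10) does not reach this height (z outside [7, 17.5]); Subtracting the remaining from the first: none of the subtracted shapes is present at this height, so the 28.5×23 cube is unchanged — boundary = 103.00 mm; (whole slice rotated 20° about Z — lengths, areas and connectivity unchanged). Overall, the cross-section is a single solid region. Total boundary length (outer) = 103.00 mm.

103.00 mm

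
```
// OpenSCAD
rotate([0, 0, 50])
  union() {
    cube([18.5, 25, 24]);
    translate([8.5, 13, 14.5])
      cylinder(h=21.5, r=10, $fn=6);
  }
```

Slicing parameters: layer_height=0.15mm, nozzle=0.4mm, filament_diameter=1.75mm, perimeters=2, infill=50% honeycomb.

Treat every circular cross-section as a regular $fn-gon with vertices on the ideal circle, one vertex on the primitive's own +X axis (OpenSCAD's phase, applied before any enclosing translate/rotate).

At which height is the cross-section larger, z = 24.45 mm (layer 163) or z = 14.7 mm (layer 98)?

layer 98 (z = 14.7 mm)

Layer 163 (z = 24.45): the cube does not reach this height (z outside [0, 24]); the r=10 cylinder at (8.5, 13) gives a regular 6-gon of circumradius 10 (constant along its height) (area = (6/2)·10.000²·sin(360°/6) = 259.81 mm²); Merging all regions: only the r=10 cylinder at (8.5, 13) is present, so the union is just that shape — area = 259.81 mm²; (whole slice rotated 50° about Z — lengths, areas and connectivity unchanged). So its area = 259.81 mm². Layer 98 (z = 14.7): the cube is present — its section is the full 18.5×25 rectangle (area 462.50 mm²); the r=10 cylinder at (8.5, 13) gives a regular 6-gon of circumradius 10 (constant along its height) (area = (6/2)·10.000²·sin(360°/6) = 259.81 mm²); Taking the union: the regions partially overlap — summed areas 722.31 mm² minus the doubly-counted overlap 255.91 mm² gives 466.40 mm² — area = 466.40 mm²; (whole slice rotated 50° about Z — lengths, areas and connectivity unchanged). So its area = 466.40 mm². Layer 98 is larger (466.40 vs 259.81 mm²).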